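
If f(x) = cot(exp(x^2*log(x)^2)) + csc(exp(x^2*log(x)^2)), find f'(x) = -2*x*(log(x)*cos(exp(x^2*log(x)^2)) + log(x) + cos(exp(x^2*log(x)^2)) + 1)*exp(x^2*log(x)^2)*log(x)/sin(exp(x^2*log(x)^2))^2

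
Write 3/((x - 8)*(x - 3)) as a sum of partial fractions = -3/(5*(x - 3)) + 3/(5*(x - 8))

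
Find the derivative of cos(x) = -sin(x)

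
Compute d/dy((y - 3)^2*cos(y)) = -y^2*sin(y) + 6*y*sin(y) + 2*y*cos(y) - 9*sin(y) - 6*cos(y)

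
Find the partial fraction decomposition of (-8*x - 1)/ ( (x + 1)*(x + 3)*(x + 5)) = 39/(8*(x + 5)) - 23/(4*(x + 3)) + 7/(8*(x + 1))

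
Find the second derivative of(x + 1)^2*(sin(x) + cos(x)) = -x^2*sin(x) - x^2*cos(x) - 6*x*sin(x) + 2*x*cos(x) - 3*sin(x) + 5*cos(x)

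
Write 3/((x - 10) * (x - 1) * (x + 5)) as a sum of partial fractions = 1/(30*(x + 5)) - 1/(18*(x - 1)) + 1/(45*(x - 10))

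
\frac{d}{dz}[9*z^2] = 18*z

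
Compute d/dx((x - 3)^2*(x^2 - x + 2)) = 4*x^3 - 21*x^2 + 34*x - 21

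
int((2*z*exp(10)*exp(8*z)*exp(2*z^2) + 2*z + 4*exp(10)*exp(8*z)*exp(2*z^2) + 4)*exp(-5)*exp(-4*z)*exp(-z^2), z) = 2*sinh((z + 2)^2 + 1) + C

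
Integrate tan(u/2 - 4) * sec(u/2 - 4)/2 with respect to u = sec(u/2 - 4) + C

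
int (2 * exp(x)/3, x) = 2*exp(x)/3 + C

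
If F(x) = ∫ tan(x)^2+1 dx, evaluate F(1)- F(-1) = 2*tan(1)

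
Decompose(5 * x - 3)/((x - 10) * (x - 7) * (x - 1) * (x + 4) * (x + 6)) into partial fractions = -33/(2912*(x + 6)) + 23/(1540*(x + 4)) + 1/(945*(x - 1)) - 16/(1287*(x - 7)) + 47/(6048*(x - 10))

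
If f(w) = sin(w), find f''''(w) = sin(w)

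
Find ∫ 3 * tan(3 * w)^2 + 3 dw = tan(3*w) + C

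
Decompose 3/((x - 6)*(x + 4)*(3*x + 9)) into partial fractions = 1/(10*(x + 4)) - 1/(9*(x + 3)) + 1/(90*(x - 6))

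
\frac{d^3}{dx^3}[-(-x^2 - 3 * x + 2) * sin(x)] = -x^2*cos(x) - 6*x*sin(x) - 3*x*cos(x) - 9*sin(x) + 8*cos(x)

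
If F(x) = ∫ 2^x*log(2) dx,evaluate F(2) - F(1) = 2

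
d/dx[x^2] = 2*x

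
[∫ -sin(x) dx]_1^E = cos(E) - cos(1)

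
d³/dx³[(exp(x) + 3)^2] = 8*exp(2*x) + 6*exp(x)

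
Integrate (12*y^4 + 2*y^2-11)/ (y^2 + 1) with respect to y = 4*y^3 - 10*y + acot(y) + C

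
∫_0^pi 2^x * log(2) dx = -1 + 2^pi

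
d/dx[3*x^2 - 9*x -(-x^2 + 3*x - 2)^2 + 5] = -4*x^3 + 18*x^2 - 20*x + 3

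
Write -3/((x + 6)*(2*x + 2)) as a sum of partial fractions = 3/(10*(x + 6)) - 3/(10*(x + 1))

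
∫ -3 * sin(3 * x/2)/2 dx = cos(3*x/2) + C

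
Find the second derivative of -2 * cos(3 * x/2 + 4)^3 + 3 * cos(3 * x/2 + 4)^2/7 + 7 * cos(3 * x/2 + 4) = -99*cos(3*x/2 + 4)/8 + 81*cos(3*(3*x/2 + 4))/8 - 27*cos(3*x + 8)/14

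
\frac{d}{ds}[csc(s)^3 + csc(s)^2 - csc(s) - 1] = (1 - 2/sin(s) - 3/sin(s)^2)*cos(s)/sin(s)^2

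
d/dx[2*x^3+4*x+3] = 6*x^2 + 4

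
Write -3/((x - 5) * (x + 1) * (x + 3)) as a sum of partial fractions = -3/(16*(x + 3)) + 1/(4*(x + 1)) - 1/(16*(x - 5))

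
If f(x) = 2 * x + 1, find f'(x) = 2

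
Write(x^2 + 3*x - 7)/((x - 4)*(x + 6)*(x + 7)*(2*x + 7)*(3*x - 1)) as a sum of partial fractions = 477/(105754*(3*x - 1)) - 4/(575*(2*x + 7)) + 3/(242*(x + 7)) - 11/(950*(x + 6)) + 7/(6050*(x - 4))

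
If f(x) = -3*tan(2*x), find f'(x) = -6/cos(2*x)^2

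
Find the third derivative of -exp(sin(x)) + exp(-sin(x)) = (exp(2*sin(x))*sin(x) + 3*exp(2*sin(x)) + sin(x) - 3)*exp(-sin(x))*sin(x)*cos(x)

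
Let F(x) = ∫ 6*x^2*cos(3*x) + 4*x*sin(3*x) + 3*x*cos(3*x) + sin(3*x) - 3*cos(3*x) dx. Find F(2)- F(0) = 9*sin(6)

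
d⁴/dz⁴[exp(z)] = exp(z)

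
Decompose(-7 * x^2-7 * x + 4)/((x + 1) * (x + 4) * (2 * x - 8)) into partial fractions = -5/(3*(x + 4)) - 2/(15*(x + 1)) - 17/(10*(x - 4))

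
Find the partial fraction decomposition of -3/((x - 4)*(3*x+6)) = 1/(6*(x + 2)) - 1/(6*(x - 4))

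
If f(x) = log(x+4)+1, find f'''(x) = 2/(x^3 + 12*x^2 + 48*x + 64)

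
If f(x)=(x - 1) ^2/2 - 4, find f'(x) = x - 1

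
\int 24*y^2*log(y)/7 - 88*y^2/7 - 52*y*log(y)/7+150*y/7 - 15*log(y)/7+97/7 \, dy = -(6*y + 8*(y - 2)^2 - 47)*(-y*log(y) + 4*y + 2)/7 + C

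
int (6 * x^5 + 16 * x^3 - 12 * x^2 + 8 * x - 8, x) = x^6 + 4*x^4 - 4*x^3 + 4*x^2 - 8*x + C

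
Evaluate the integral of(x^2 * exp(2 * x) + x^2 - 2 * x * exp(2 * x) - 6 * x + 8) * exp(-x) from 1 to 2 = -E + exp(-1)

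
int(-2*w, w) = -w^2 + C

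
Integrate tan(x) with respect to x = log(sec(x)) + C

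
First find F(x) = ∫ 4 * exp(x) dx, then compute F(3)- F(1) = -4*E + 4*exp(3)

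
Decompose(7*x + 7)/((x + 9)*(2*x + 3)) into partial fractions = -7/(15*(2*x + 3)) + 56/(15*(x + 9))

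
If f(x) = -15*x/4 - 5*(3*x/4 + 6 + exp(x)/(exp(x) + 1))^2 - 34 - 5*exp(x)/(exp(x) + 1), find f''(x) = (60*x*exp(3*x) - 60*x*exp(x) - 45*exp(4*x) + 300*exp(3*x) - 670*exp(2*x) - 820*exp(x) - 45)/(8*exp(4*x) + 32*exp(3*x) + 48*exp(2*x) + 32*exp(x) + 8)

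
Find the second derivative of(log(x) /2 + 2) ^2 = (-log(x) - 3)/(2*x^2)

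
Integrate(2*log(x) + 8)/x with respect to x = (log(x) + 4)^2 + C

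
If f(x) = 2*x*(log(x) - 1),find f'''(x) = -2/x^2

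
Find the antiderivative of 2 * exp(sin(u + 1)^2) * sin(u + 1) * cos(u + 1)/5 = exp(sin(u + 1)^2)/5 + C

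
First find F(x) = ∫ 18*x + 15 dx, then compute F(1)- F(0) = 24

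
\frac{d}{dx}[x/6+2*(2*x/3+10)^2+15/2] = 16*x/9 + 161/6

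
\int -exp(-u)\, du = exp(-u) + C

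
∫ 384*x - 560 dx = 192*x^2 - 560*x + C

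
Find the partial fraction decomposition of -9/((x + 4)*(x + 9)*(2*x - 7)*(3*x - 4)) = 243/(6448*(3*x - 4)) - 24/(1625*(2*x - 7)) + 9/(3875*(x + 9)) - 3/(400*(x + 4))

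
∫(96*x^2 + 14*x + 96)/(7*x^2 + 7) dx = 96*x/7 + log(x^2 + 1) + C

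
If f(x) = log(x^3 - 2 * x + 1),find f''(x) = (-3*x^4 + 6*x - 4)/(x^6 - 4*x^4 + 2*x^3 + 4*x^2 - 4*x + 1)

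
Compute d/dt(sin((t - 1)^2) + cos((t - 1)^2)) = -2*t*sin(t^2 - 2*t + 1) + 2*t*cos(t^2 - 2*t + 1) + 2*sin(t^2 - 2*t + 1) - 2*cos(t^2 - 2*t + 1)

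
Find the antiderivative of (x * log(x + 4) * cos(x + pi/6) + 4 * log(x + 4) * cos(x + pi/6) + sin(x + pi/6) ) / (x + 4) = log(x + 4)*sin(x + pi/6) + C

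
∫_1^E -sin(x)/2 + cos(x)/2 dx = cos(E)/2 - sin(1)/2 - cos(1)/2 + sin(E)/2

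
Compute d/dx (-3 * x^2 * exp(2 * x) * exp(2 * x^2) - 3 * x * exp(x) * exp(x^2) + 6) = -12*x^3*exp(2*x^2 + 2*x) - 6*x^2*exp(x^2 + x) - 6*x^2*exp(2*x^2 + 2*x) - 3*x*exp(x^2 + x) - 6*x*exp(2*x^2 + 2*x) - 3*exp(x^2 + x)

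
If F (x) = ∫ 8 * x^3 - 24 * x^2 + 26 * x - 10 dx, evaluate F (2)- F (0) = 0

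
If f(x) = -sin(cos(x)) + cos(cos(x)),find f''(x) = sqrt(2)*(-sin(x)^2*cos(cos(x) + pi/4) + sin(cos(x) + pi/4)*cos(x))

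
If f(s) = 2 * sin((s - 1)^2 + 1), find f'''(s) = -16*s^3*cos(s^2 - 2*s + 2) + 48*s^2*cos(s^2 - 2*s + 2) - 24*s*sin(s^2 - 2*s + 2) - 48*s*cos(s^2 - 2*s + 2) + 24*sin(s^2 - 2*s + 2) + 16*cos(s^2 - 2*s + 2)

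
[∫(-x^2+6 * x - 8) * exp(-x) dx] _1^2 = -exp(-1)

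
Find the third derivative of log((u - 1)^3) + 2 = 6/(u^3 - 3*u^2 + 3*u - 1)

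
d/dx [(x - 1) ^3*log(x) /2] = (3*x^3*log(x) + x^3 - 6*x^2*log(x) - 3*x^2 + 3*x*log(x) + 3*x - 1)/(2*x)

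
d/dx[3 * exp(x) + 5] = 3*exp(x)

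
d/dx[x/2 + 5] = 1/2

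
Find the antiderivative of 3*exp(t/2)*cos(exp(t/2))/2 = 3*sin(exp(t/2)) + C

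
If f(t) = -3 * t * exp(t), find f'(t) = -3*t*exp(t) - 3*exp(t)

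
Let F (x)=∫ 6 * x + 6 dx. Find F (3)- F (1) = 36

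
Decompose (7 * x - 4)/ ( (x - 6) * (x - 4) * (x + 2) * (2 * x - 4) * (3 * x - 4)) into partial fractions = -27/(280*(3*x - 4)) - 3/(640*(x + 2)) + 5/(64*(x - 2)) - 1/(16*(x - 4)) + 19/(896*(x - 6))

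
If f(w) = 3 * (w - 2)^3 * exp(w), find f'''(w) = 3*w^3*exp(w) + 9*w^2*exp(w) - 18*w*exp(w) - 6*exp(w)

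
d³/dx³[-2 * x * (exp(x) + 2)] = -2*x*exp(x) - 6*exp(x)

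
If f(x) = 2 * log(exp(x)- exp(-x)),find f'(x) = (2*exp(2*x) + 2)/(exp(2*x) - 1)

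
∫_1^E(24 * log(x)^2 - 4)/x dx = 4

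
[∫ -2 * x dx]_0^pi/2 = -pi^2/4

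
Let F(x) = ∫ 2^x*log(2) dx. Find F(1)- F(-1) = 3/2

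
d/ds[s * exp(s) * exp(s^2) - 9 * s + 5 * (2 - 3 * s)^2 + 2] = 2*s^2*exp(s^2 + s) + s*exp(s^2 + s) + 90*s + exp(s^2 + s) - 69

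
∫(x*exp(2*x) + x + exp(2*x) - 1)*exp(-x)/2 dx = x*sinh(x) + C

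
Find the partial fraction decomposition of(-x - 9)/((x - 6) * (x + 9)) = -1/(x - 6)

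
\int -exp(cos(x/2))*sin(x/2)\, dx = 2*exp(cos(x/2)) + C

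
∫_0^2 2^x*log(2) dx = 3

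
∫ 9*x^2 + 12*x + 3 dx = 3*x^3 + 6*x^2 + 3*x + C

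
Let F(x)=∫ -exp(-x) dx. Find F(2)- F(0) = -1 + exp(-2)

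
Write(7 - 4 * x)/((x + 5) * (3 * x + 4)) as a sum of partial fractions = 37/(11*(3*x + 4)) - 27/(11*(x + 5))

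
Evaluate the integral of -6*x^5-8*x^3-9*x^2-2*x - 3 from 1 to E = -(E + exp(3))^2 - 3*exp(3) - 3*E + 10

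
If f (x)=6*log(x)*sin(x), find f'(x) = 6*(x*log(x)*cos(x) + sin(x))/x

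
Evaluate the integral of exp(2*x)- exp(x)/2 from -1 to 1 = -E/2 - exp(-2)/2 + exp(-1)/2 + exp(2)/2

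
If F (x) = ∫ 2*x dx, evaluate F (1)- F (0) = 1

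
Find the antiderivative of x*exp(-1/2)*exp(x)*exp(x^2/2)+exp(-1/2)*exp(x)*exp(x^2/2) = exp((x + 1)^2/2 - 1) + C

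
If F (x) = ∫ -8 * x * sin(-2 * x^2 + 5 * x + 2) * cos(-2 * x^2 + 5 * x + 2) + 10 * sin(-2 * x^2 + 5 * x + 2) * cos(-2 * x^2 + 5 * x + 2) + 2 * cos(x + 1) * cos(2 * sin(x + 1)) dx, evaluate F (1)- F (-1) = sin(2*sin(2))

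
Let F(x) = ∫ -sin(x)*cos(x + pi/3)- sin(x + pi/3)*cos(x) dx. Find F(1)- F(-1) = -sqrt(3)*sin(2)/2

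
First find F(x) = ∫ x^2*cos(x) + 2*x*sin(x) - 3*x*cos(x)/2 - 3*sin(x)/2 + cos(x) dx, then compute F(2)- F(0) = 2*sin(2)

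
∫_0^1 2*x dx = 1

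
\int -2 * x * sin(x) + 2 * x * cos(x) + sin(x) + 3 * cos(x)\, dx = sqrt(2)*(2*x + 1)*sin(x + pi/4) + C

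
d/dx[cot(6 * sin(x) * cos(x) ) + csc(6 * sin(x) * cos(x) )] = 6*(sin(2*x - 3*sin(2*x))/tan(3*sin(2*x)) - sin(2*x + 3*sin(2*x))/tan(3*sin(2*x)) - 2*cos(2*x))/(1 - cos(6*sin(2*x)))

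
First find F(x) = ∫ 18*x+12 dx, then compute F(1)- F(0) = 21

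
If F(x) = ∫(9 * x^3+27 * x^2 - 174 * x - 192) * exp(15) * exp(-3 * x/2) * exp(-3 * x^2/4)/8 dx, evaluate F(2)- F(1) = -51*exp(51/4)/4 + 9*exp(9)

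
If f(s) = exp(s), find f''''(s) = exp(s)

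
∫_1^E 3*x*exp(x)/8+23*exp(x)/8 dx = -23*E/8 + (3*E/4 + 5)*exp(E)/2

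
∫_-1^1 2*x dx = 0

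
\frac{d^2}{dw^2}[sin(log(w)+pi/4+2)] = -sqrt(2)*cos(log(w) + 2)/w^2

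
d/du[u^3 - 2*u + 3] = 3*u^2 - 2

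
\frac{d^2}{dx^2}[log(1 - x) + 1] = -1/(x^2 - 2*x + 1)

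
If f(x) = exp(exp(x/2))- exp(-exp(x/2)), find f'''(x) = (exp(3*x/2) + exp(x/2) - 3*exp(x) + exp(x/2 + 2*exp(x/2)) + 3*exp(x + 2*exp(x/2)) + exp(3*x/2 + 2*exp(x/2)))*exp(-exp(x/2))/8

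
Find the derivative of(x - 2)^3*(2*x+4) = 8*x^3 - 24*x^2 + 32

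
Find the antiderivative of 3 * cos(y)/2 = 3*sin(y)/2 + C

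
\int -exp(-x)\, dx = exp(-x) + C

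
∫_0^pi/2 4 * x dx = pi^2/2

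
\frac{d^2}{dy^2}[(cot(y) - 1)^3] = 12*cot(y)^5 - 18*cot(y)^4 + 24*cot(y)^3 - 24*cot(y)^2 + 12*cot(y) - 6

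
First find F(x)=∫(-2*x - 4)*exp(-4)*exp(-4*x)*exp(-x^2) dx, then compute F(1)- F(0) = -exp(-4) + exp(-9)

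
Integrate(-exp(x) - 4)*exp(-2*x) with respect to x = (exp(x) + 2)*exp(-2*x) + C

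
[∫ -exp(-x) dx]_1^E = -exp(-1) + exp(-E)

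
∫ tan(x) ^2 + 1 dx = tan(x) + C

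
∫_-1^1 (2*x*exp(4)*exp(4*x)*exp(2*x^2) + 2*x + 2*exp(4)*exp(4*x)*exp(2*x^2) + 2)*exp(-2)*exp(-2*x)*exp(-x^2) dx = -E - exp(-5) + exp(-1) + exp(5)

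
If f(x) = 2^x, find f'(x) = 2^x*log(2)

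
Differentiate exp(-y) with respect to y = -exp(-y)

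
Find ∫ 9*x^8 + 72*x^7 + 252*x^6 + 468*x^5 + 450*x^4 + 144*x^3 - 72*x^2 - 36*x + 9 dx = x^9 + 9*x^8 + 36*x^7 + 78*x^6 + 90*x^5 + 36*x^4 - 24*x^3 - 18*x^2 + 9*x + C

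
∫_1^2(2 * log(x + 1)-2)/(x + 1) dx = -(-1 + log(2))^2 + (-1 + log(3))^2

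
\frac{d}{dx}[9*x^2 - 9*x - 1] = 18*x - 9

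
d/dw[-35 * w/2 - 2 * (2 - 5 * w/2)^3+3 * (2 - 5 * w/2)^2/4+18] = 375*w^2/4 - 1125*w/8 + 35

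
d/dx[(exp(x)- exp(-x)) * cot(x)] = (exp(2*x)/tan(x) - exp(2*x)/sin(x)^2 + 1/tan(x) + sin(x)^(-2))*exp(-x)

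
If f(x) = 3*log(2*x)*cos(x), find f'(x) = 3*(-x*log(x)*sin(x) - x*log(2)*sin(x) + cos(x))/x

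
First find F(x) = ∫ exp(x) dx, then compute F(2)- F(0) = -1 + exp(2)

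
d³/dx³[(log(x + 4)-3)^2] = (4*log(x + 4) - 18)/(x^3 + 12*x^2 + 48*x + 64)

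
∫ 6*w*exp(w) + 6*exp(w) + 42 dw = 6*w*(exp(w) + 7) + C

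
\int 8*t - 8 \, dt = 4*t^2 - 8*t + C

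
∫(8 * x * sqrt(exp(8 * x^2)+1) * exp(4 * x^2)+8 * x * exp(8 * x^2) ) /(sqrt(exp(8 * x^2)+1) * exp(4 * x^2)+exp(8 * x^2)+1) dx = log(sqrt(exp(8*x^2) + 1) + exp(4*x^2)) + C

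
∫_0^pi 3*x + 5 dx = 4 + (-2 + 3*pi)*(pi/2 + 2)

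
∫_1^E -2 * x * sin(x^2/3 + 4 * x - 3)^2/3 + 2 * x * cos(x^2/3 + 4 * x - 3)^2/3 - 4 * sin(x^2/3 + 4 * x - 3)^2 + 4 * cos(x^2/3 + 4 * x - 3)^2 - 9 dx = -9*E - sin(8/3)/2 + sin(-6 + 2*exp(2)/3 + 8*E)/2 + 9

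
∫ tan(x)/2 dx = log(sec(x))/2 + C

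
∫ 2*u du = u^2 + C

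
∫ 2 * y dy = y^2 + C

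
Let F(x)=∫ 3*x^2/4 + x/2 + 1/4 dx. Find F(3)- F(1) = 9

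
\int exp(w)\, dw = exp(w) + C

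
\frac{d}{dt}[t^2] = 2*t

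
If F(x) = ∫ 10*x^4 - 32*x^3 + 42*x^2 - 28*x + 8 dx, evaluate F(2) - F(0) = 8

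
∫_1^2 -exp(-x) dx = -exp(-1) + exp(-2)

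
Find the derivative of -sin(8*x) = -8*cos(8*x)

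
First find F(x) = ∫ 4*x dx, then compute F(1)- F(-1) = 0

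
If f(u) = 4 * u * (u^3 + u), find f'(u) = 16*u^3 + 8*u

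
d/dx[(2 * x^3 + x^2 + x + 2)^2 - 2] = 24*x^5 + 20*x^4 + 20*x^3 + 30*x^2 + 10*x + 4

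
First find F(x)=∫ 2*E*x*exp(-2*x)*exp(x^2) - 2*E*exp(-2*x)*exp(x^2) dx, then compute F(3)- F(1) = -1 + exp(4)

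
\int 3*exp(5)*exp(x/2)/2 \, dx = 3*exp(x/2 + 5) + C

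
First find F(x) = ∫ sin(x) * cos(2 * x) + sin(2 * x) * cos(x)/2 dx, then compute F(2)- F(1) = (-sin(1) + sin(4))*sin(2)/2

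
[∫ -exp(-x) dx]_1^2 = -exp(-1) + exp(-2)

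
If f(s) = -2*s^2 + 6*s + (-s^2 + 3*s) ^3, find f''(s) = -30*s^4 + 180*s^3 - 324*s^2 + 162*s - 4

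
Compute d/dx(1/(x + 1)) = -1/(x^2 + 2*x + 1)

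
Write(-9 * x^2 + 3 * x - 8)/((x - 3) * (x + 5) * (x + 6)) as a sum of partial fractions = -350/(9*(x + 6)) + 31/(x + 5) - 10/(9*(x - 3))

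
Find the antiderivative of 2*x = x^2 + C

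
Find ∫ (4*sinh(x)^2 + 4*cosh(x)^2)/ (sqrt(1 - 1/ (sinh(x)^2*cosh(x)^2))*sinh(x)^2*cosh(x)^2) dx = 4*asec(sinh(2*x)/2) + C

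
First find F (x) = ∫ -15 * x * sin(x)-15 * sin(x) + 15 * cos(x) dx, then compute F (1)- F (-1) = 30*cos(1)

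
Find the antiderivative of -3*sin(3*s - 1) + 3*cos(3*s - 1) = sqrt(2)*cos(-3*s + pi/4 + 1) + C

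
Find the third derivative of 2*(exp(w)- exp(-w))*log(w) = (2*w^3*exp(2*w)*log(w) + 2*w^3*log(w) + 6*w^2*exp(2*w) - 6*w^2 - 6*w*exp(2*w) - 6*w + 4*exp(2*w) - 4)*exp(-w)/w^3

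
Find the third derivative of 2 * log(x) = 4/x^3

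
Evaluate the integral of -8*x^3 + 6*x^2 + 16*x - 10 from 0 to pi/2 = -4 + (4 - pi)*(-pi + 1 + pi^2/4 + pi^3/8)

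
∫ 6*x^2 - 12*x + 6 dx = 2*x^3 - 6*x^2 + 6*x + C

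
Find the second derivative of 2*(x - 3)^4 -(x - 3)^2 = 24*x^2 - 144*x + 214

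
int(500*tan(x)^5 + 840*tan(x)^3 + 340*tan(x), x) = (125*tan(x)^2 + 170)*tan(x)^2 + C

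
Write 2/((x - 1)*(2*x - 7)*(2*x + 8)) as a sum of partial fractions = 4/(75*(2*x - 7)) + 1/(75*(x + 4)) - 1/(25*(x - 1))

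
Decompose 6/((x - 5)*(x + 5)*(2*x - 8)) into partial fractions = 1/(30*(x + 5)) - 1/(3*(x - 4)) + 3/(10*(x - 5))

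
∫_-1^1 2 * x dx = 0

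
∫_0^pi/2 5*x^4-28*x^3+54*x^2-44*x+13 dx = (-1 + pi/2)^3*(-1 + (-2 + pi/2)^2) + 3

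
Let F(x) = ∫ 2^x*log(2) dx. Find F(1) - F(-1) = 3/2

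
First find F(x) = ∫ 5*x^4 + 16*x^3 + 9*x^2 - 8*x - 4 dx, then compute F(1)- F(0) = 0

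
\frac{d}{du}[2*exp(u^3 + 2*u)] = 6*u^2*exp(u^3 + 2*u) + 4*exp(u^3 + 2*u)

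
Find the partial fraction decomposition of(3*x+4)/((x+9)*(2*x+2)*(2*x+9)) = 19/(63*(2*x + 9)) - 23/(144*(x + 9)) + 1/(112*(x + 1))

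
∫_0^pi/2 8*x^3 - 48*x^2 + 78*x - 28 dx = -4 - (-2 + pi/2)^2 + 2*(-2 + (-2 + pi/2)^2)^2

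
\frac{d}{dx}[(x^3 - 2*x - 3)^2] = 6*x^5 - 16*x^3 - 18*x^2 + 8*x + 12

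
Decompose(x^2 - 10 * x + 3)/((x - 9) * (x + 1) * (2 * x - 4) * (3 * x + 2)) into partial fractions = 273/(464*(3*x + 2)) - 7/(30*(x + 1)) + 13/(336*(x - 2)) - 3/(2030*(x - 9))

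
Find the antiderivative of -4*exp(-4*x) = exp(-4*x) + C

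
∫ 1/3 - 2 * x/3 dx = -x^2/3 + x/3 + C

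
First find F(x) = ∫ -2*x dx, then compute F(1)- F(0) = -1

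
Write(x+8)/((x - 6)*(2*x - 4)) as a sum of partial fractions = -5/(4*(x - 2)) + 7/(4*(x - 6))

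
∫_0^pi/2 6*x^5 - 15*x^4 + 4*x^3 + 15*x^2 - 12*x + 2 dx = (-1 + pi/2)^3*(-pi + pi^3/8)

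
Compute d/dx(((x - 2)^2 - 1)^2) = 4*x^3 - 24*x^2 + 44*x - 24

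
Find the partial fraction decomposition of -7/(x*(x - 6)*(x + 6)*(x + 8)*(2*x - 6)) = -1/(704*(x + 8)) + 7/(2592*(x + 6)) + 7/(1782*(x - 3)) - 1/(864*(x - 6)) - 7/(1728*x)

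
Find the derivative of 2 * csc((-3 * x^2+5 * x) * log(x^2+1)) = 2*(6*x^3*log(x^2 + 1) + 6*x^3 - 5*x^2*log(x^2 + 1) - 10*x^2 + 6*x*log(x^2 + 1) - 5*log(x^2 + 1))*cos(x*(3*x - 5)*log(x^2 + 1))/((x^2 + 1)*sin(x*(3*x - 5)*log(x^2 + 1))^2)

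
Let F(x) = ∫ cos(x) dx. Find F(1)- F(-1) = 2*sin(1)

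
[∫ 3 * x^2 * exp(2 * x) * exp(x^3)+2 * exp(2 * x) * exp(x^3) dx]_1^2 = -exp(3) + exp(12)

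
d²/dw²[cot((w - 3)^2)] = 2*(4*w^2*cos(w^2 - 6*w + 9)/sin(w^2 - 6*w + 9) - 24*w*cos(w^2 - 6*w + 9)/sin(w^2 - 6*w + 9) - 1 + 36*cos(w^2 - 6*w + 9)/sin(w^2 - 6*w + 9))/sin(w^2 - 6*w + 9)^2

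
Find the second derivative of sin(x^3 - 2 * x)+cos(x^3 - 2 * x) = -9*x^4*sin(x^3 - 2*x) - 9*x^4*cos(x^3 - 2*x) + 12*x^2*sin(x^3 - 2*x) + 12*x^2*cos(x^3 - 2*x) - 6*x*sin(x^3 - 2*x) + 6*x*cos(x^3 - 2*x) - 4*sin(x^3 - 2*x) - 4*cos(x^3 - 2*x)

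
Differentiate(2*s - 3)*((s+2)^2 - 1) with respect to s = 6*s^2 + 10*s - 6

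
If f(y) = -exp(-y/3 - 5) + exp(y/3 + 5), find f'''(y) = (exp(2*y/3 + 10) + 1)*exp(-y/3 - 5)/27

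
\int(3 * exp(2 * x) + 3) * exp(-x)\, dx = 6*sinh(x) + C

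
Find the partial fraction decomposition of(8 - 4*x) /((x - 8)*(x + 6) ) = -16/(7*(x + 6)) - 12/(7*(x - 8))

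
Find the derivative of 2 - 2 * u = -2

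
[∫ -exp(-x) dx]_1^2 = -exp(-1) + exp(-2)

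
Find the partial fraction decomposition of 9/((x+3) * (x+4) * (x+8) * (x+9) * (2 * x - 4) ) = 3/(220*(x + 9)) - 9/(400*(x + 8)) + 3/(80*(x + 4)) - 3/(100*(x + 3)) + 3/(2200*(x - 2))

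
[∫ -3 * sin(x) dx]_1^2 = -3*cos(1) + 3*cos(2)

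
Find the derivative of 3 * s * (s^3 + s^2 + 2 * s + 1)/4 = 3*s^3 + 9*s^2/4 + 3*s + 3/4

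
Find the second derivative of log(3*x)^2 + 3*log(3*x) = (-2*log(x) - 2*log(3) - 1)/x^2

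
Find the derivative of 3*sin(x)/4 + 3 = 3*cos(x)/4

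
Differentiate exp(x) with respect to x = exp(x)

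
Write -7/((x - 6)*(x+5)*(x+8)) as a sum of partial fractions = -1/(6*(x + 8)) + 7/(33*(x + 5)) - 1/(22*(x - 6))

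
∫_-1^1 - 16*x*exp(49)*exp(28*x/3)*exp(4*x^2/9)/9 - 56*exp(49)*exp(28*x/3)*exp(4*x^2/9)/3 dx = -2*exp(529/9) + 2*exp(361/9)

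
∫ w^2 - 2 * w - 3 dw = w^3/3 - w^2 - 3*w + C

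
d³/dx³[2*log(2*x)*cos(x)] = 2*(x^3*log(x)*sin(x) + x^3*log(2)*sin(x) - 3*x^2*cos(x) + 3*x*sin(x) + 2*cos(x))/x^3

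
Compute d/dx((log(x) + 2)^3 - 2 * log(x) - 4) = (3*log(x)^2 + 12*log(x) + 10)/x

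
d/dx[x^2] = 2*x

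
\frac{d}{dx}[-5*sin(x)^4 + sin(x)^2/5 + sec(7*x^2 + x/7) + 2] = 14*x*tan(7*x^2 + x/7)*sec(7*x^2 + x/7) - 20*sin(x)^3*cos(x) + sin(2*x)/5 + tan(7*x^2 + x/7)*sec(7*x^2 + x/7)/7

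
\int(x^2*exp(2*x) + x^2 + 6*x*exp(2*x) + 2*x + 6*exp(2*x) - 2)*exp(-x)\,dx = 2*((x + 2)^2 - 2)*sinh(x) + C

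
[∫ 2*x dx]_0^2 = 4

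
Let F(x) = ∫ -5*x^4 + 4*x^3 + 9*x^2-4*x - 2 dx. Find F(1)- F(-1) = 0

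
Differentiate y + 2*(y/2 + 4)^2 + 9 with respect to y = y + 9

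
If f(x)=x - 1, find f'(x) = 1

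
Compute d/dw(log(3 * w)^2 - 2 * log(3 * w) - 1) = (2*log(w) - 2 + 2*log(3))/w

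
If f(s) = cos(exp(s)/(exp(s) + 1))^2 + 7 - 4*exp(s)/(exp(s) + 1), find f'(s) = -(sin(2*exp(s)/(exp(s) + 1)) + 4)*exp(s)/(exp(2*s) + 2*exp(s) + 1)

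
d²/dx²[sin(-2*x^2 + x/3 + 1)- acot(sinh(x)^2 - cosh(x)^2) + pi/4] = -16*x^2*sin(-2*x^2 + x/3 + 1) + 8*x*sin(-2*x^2 + x/3 + 1)/3 - sin(-2*x^2 + x/3 + 1)/9 - 4*cos(-2*x^2 + x/3 + 1)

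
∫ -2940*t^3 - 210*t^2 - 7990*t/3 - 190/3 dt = -735*t^4 - 70*t^3 - 3995*t^2/3 - 190*t/3 + C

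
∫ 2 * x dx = x^2 + C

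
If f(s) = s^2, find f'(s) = 2*s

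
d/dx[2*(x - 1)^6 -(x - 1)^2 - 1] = 12*x^5 - 60*x^4 + 120*x^3 - 120*x^2 + 58*x - 10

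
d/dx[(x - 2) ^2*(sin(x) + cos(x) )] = -x^2*sin(x) + x^2*cos(x) + 6*x*sin(x) - 2*x*cos(x) - 8*sin(x)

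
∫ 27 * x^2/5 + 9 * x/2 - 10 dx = 9*x^3/5 + 9*x^2/4 - 10*x + C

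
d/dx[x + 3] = 1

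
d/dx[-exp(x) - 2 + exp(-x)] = (-exp(2*x) - 1)*exp(-x)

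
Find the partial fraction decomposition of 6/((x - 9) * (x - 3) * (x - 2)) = 6/(7*(x - 2)) - 1/(x - 3) + 1/(7*(x - 9))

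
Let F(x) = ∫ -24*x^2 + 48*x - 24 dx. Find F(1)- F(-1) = -64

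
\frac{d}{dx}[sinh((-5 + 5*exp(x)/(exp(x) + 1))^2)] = -50*exp(x)*cosh(25 + 25*exp(2*x)/(exp(2*x) + 2*exp(x) + 1) - 50*exp(x)/(exp(x) + 1))/(exp(3*x) + 3*exp(2*x) + 3*exp(x) + 1)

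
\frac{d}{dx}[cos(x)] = -sin(x)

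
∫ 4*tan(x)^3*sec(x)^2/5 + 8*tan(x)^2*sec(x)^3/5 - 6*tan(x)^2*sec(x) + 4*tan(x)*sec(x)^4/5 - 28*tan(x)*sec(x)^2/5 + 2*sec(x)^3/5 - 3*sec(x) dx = (sin(x) + 1)^2*(15*sin(x) - 14)/(5*cos(x)^4) + C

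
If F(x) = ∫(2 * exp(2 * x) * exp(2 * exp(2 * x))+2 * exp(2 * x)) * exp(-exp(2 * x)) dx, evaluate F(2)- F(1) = -exp(exp(2)) - exp(-exp(4)) + exp(-exp(2)) + exp(exp(4))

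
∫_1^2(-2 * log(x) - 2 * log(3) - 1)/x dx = -log(6)^2 - log(6) + log(3) + log(3)^2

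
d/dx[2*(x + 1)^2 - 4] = 4*x + 4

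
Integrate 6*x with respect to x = 3*x^2 + C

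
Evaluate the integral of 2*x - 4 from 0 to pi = -4 + (-2 + pi)^2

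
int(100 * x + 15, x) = 50*x^2 + 15*x + C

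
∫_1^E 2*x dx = -1 + exp(2)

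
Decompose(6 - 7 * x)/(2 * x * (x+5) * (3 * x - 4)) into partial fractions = -15/(76*(3*x - 4)) + 41/(190*(x + 5)) - 3/(20*x)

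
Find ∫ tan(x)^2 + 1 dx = tan(x) + C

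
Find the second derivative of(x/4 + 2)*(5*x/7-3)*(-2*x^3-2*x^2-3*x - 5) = -50*x^3/7 - 144*x^2/7 + 849*x/14 + 127/7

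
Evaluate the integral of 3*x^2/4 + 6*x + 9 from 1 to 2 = 79/4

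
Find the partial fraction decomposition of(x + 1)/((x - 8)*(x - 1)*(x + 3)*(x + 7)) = 1/(80*(x + 7)) - 1/(88*(x + 3)) - 1/(112*(x - 1)) + 3/(385*(x - 8))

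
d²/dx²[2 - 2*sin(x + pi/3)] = 2*sin(x + pi/3)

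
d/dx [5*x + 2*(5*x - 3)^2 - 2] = 100*x - 55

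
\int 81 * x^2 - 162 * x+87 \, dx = 27*x^3 - 81*x^2 + 87*x + C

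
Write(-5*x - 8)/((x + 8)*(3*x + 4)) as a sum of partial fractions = -1/(5*(3*x + 4)) - 8/(5*(x + 8))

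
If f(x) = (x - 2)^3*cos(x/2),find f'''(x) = x^3*sin(x/2)/8 - 3*x^2*sin(x/2)/4 - 9*x^2*cos(x/2)/4 - 15*x*sin(x/2)/2 + 9*x*cos(x/2) + 17*sin(x/2) - 3*cos(x/2)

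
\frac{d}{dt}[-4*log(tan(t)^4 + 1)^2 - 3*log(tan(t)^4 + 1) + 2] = -4*(8*log(tan(t)^4 + 1)*tan(t)^2 + 8*log(tan(t)^4 + 1) + 3*tan(t)^2 + 3)*tan(t)^3/(tan(t)^4 + 1)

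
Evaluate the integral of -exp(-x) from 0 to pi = -1 + exp(-pi)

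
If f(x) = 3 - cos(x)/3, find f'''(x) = -sin(x)/3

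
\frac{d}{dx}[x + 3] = 1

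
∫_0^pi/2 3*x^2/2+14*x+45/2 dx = -25 + (1 + (pi/2 + 2)^2)*(pi/4 + 5)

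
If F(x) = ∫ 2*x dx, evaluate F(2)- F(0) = 4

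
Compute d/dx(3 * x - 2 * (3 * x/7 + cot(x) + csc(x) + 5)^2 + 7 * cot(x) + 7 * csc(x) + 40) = 12*x*cot(x)^2/7 + 12*x*cot(x)*csc(x)/7 + 48*x/49 + 4*cot(x)^3 + 8*cot(x)^2*csc(x) + 13*cot(x)^2 + 4*cot(x)*csc(x)^2 + 13*cot(x)*csc(x) + 16*cot(x)/7 + 16*csc(x)/7 + 52/7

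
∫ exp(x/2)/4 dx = exp(x/2)/2 + C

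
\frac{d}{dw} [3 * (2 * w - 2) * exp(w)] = 6*w*exp(w)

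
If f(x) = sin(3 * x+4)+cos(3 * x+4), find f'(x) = 3*sqrt(2)*cos(3*x + pi/4 + 4)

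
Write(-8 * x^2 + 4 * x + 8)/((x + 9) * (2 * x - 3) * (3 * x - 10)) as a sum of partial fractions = -608/(407*(3*x - 10)) + 16/(231*(2*x - 3)) - 676/(777*(x + 9))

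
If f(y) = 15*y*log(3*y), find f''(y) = 15/y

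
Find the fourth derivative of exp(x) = exp(x)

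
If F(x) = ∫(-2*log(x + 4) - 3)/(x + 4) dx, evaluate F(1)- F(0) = -3*log(5) - log(5)^2 + log(4)^2 + 3*log(4)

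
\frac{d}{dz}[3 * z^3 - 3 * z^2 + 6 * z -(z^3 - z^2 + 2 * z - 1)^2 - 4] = -6*z^5 + 10*z^4 - 20*z^3 + 27*z^2 - 18*z + 10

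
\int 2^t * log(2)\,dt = 2^t + C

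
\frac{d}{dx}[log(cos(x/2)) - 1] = -tan(x/2)/2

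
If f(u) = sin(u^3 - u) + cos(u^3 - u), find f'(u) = sqrt(2)*(3*u^2 - 1)*cos(u^3 - u + pi/4)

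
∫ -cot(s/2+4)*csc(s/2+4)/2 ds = csc(s/2 + 4) + C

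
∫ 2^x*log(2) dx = 2^x + C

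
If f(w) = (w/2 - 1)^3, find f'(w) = 3*w^2/8 - 3*w/2 + 3/2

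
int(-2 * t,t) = -t^2 + C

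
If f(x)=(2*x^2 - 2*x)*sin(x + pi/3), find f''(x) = -2*x^2*sin(x + pi/3) + 2*x*sin(x + pi/3) + 8*x*cos(x + pi/3) + 4*sqrt(2)*sin(x + pi/12)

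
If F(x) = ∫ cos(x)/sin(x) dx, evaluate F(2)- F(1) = log(sin(2)) - log(sin(1))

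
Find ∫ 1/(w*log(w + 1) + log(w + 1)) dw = log(log(w + 1)) + C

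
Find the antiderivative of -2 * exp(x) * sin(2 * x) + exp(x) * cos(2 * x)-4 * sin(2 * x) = (exp(x) + 2)*cos(2*x) + C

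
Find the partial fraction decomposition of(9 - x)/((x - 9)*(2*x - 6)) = -1/(2*(x - 3))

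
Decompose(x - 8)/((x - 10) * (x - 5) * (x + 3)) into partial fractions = -11/(104*(x + 3)) + 3/(40*(x - 5)) + 2/(65*(x - 10))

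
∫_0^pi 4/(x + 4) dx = -8*log(2) + 4*log(pi + 4)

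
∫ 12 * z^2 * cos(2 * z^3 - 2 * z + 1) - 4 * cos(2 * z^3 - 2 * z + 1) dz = 2*sin(2*z^3 - 2*z + 1) + C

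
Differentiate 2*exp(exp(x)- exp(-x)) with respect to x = (2*exp(exp(x) - exp(-x)) + 2*exp(2*x + exp(x) - exp(-x)))*exp(-x)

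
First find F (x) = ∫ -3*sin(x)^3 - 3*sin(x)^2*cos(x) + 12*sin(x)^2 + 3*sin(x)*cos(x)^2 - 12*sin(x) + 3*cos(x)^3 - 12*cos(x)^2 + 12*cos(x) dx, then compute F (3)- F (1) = (-2 + cos(3) + sin(3))^3 - (-2 + cos(1) + sin(1))^3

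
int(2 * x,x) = x^2 + C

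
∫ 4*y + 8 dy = 2*y^2 + 8*y + C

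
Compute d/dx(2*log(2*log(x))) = 2/(x*log(x))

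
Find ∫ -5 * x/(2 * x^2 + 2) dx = -5*log(x^2 + 1)/4 + C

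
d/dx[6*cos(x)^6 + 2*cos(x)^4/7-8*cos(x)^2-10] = 4*(-9*cos(x)^4 - 2*cos(x)^2/7 + 4)*sin(x)*cos(x)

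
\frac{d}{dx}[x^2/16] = x/8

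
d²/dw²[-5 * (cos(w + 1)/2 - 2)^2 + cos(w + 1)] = -11*cos(w + 1) + 5*cos(2*w + 2)/2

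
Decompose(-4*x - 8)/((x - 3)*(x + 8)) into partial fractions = -24/(11*(x + 8)) - 20/(11*(x - 3))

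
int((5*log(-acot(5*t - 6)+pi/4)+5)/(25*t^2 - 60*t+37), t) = -(4*acot(5*t - 6) - pi)*log(-acot(5*t - 6) + pi/4)/4 + C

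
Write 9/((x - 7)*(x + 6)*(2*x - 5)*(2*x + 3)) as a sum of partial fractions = 1/(34*(2*x + 3)) - 1/(34*(2*x - 5)) - 1/(221*(x + 6)) + 1/(221*(x - 7))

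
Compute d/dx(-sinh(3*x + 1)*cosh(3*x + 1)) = -3*cosh(6*x + 2)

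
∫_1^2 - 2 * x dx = -3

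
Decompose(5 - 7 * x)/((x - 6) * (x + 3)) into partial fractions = -26/(9*(x + 3)) - 37/(9*(x - 6))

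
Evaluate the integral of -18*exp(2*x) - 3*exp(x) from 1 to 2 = -9*exp(4) + 3*E + 6*exp(2)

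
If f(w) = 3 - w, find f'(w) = -1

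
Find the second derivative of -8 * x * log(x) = -8/x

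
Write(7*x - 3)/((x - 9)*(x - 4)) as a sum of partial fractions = -5/(x - 4) + 12/(x - 9)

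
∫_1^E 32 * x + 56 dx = -121 + (7 + 4*E)^2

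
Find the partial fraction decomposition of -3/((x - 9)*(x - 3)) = 1/(2*(x - 3)) - 1/(2*(x - 9))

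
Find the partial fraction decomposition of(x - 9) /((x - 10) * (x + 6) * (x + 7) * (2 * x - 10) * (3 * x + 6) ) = -2/(765*(x + 7)) + 5/(1408*(x + 6)) - 11/(10080*(x + 2)) + 1/(6930*(x - 5)) + 1/(97920*(x - 10))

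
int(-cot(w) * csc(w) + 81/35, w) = 81*w/35 + csc(w) + C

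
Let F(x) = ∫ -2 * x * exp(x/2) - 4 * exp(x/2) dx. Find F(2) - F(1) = -8*E + 4*exp(1/2)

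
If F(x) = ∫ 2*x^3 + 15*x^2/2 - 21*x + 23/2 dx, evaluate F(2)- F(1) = 5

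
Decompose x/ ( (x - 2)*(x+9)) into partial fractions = 9/(11*(x + 9)) + 2/(11*(x - 2))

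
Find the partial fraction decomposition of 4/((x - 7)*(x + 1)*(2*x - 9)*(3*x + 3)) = -32/(1815*(2*x - 9)) + 9/(1936*(x + 1)) + 1/(66*(x + 1)^2) + 1/(240*(x - 7))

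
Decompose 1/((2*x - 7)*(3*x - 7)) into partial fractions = -3/(7*(3*x - 7)) + 2/(7*(2*x - 7))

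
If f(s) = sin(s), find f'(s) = cos(s)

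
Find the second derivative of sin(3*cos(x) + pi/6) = -9*sin(x)^2*sin(3*cos(x) + pi/6) - 3*cos(x)*cos(3*cos(x) + pi/6)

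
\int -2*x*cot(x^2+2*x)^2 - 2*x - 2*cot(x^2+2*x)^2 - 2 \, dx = cot(x*(x + 2)) + C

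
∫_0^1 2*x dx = 1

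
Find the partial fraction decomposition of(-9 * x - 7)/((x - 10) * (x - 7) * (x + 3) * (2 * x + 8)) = -29/(308*(x + 4)) + 1/(13*(x + 3)) + 7/(66*(x - 7)) - 97/(1092*(x - 10))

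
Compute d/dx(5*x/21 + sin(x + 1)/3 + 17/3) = cos(x + 1)/3 + 5/21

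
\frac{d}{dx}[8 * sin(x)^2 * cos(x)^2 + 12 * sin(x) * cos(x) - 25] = 4*sin(4*x) + 12*cos(2*x)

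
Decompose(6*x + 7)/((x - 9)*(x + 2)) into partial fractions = 5/(11*(x + 2)) + 61/(11*(x - 9))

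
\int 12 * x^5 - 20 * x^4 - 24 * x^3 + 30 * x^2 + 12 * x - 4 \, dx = 2*x^6 - 4*x^5 - 6*x^4 + 10*x^3 + 6*x^2 - 4*x + C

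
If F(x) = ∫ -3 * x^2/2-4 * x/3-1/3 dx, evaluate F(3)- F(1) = -19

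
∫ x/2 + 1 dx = x^2/4 + x + C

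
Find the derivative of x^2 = 2*x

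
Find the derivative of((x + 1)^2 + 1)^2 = 4*x^3 + 12*x^2 + 16*x + 8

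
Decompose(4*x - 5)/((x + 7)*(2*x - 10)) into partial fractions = 11/(8*(x + 7)) + 5/(8*(x - 5))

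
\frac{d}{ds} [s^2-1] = 2*s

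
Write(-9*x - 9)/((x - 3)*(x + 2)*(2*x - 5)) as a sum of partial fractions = 14/(2*x - 5) + 1/(5*(x + 2)) - 36/(5*(x - 3))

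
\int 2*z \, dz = z^2 + C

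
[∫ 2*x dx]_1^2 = 3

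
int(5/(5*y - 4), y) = log(5*y - 4) + C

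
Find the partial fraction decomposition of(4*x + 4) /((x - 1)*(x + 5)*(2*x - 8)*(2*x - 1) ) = 24/(77*(2*x - 1)) + 4/(297*(x + 5)) - 2/(9*(x - 1)) + 10/(189*(x - 4))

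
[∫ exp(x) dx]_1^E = -E + exp(E)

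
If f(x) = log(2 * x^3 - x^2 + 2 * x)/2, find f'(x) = (3*x^2 - x + 1)/(2*x^3 - x^2 + 2*x)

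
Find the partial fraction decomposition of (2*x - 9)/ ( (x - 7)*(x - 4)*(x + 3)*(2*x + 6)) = -23/(1960*(x + 3)) - 3/(28*(x + 3)^2) + 1/(294*(x - 4)) + 1/(120*(x - 7))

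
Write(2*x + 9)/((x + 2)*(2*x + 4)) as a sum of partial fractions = 1/(x + 2) + 5/(2*(x + 2)^2)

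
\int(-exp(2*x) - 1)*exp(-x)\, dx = -2*sinh(x) + C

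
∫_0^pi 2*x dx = pi^2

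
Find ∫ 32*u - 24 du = 16*u^2 - 24*u + C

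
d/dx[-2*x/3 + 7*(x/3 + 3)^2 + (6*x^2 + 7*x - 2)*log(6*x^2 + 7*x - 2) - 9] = 12*x*log(6*x^2 + 7*x - 2) + 122*x/9 + 7*log(6*x^2 + 7*x - 2) + 61/3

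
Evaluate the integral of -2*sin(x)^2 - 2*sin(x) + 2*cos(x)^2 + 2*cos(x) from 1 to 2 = -(cos(1) + sin(1) + 1)^2 + (cos(2) + sin(2) + 1)^2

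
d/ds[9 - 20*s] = -20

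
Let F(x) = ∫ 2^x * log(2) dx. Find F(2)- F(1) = 2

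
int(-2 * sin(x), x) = 2*cos(x) + C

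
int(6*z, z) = 3*z^2 + C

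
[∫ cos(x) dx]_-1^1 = 2*sin(1)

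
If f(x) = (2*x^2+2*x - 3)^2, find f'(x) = 16*x^3 + 24*x^2 - 16*x - 12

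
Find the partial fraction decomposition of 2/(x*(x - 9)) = 2/(9*(x - 9)) - 2/(9*x)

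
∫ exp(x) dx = exp(x) + C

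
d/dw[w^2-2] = 2*w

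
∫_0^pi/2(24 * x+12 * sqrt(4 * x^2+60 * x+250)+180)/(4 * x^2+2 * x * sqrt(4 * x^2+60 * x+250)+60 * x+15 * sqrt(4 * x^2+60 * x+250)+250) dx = -6*log(3 + sqrt(10)) + 6*log(pi/5 + 3 + sqrt(1 + (pi/5 + 3)^2))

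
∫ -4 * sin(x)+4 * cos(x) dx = 4*sqrt(2)*sin(x + pi/4) + C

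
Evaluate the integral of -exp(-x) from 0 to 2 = -1 + exp(-2)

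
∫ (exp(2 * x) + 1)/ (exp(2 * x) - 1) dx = log(2*sinh(x)) + C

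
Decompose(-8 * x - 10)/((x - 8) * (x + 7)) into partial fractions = -46/(15*(x + 7)) - 74/(15*(x - 8))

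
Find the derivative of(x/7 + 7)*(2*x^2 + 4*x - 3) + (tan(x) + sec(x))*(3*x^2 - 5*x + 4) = 3*x^2*tan(x)^2 + 3*x^2*tan(x)*sec(x) + 27*x^2/7 - 5*x*tan(x)^2 - 5*x*tan(x)*sec(x) + 6*x*tan(x) + 6*x*sec(x) + 169*x/7 + 4*tan(x)^2 + 4*tan(x)*sec(x) - 5*tan(x) - 5*sec(x) + 221/7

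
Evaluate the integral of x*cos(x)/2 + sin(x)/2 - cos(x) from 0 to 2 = 0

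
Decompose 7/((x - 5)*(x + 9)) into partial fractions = -1/(2*(x + 9)) + 1/(2*(x - 5))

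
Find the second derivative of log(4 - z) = -1/(z^2 - 8*z + 16)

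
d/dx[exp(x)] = exp(x)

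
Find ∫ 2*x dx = x^2 + C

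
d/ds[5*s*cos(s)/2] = -5*s*sin(s)/2 + 5*cos(s)/2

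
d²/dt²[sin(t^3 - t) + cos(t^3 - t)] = sqrt(2)*(-9*t^4*sin(t^3 - t + pi/4) + 6*t^2*cos(-t^3 + t + pi/4) + 6*t*cos(t^3 - t + pi/4) - sin(t^3 - t + pi/4))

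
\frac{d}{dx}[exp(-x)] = -exp(-x)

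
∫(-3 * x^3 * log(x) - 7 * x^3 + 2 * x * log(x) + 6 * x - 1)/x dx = -(log(x) + 2)*(x^3 - 2*x + 1) + C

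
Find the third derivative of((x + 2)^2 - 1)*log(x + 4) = (2*x^2 + 20*x + 54)/(x^3 + 12*x^2 + 48*x + 64)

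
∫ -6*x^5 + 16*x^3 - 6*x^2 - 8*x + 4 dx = -x^6 + 4*x^4 - 2*x^3 - 4*x^2 + 4*x + C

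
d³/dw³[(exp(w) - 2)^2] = 8*exp(2*w) - 4*exp(w)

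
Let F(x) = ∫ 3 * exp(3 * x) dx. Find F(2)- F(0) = -1 + exp(6)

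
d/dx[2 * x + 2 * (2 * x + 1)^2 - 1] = 16*x + 10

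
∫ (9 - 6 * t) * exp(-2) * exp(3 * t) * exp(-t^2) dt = 3*exp(-t^2 + 3*t - 2) + C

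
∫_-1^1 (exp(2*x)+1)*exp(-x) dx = -2*exp(-1) + 2*E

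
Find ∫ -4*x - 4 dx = -2*x^2 - 4*x + C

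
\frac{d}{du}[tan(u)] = cos(u)^(-2)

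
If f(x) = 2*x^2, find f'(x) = 4*x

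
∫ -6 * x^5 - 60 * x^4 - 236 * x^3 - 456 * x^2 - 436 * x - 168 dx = -x^6 - 12*x^5 - 59*x^4 - 152*x^3 - 218*x^2 - 168*x + C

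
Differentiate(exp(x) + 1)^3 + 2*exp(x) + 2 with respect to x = 3*exp(3*x) + 6*exp(2*x) + 5*exp(x)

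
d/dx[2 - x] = -1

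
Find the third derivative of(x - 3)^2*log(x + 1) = (2*x^2 + 12*x + 42)/(x^3 + 3*x^2 + 3*x + 1)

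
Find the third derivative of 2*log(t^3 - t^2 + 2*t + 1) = (12*t^6 - 24*t^5 - 116*t^3 + 156*t^2 - 96*t + 68)/(t^9 - 3*t^8 + 9*t^7 - 10*t^6 + 12*t^5 + 3*t^4 - t^3 + 9*t^2 + 6*t + 1)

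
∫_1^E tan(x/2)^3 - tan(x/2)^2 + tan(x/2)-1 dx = -(-1 + tan(1/2))^2 + (-1 + tan(E/2))^2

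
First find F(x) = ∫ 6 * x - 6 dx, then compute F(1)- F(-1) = -12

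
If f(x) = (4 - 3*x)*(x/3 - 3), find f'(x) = 31/3 - 2*x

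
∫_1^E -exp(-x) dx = -exp(-1) + exp(-E)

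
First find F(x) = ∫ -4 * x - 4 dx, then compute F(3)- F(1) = -24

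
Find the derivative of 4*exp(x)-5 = 4*exp(x)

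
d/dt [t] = 1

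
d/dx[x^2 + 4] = 2*x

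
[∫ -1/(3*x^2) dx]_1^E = -1/3 + exp(-1)/3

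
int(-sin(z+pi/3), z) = cos(z + pi/3) + C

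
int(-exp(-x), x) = exp(-x) + C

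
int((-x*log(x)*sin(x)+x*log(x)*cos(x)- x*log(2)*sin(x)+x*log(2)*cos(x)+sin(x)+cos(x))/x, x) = sqrt(2)*log(2*x)*sin(x + pi/4) + C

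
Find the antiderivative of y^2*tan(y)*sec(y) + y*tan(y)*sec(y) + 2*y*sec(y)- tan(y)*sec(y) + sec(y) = (y^2 + y - 1)*sec(y) + C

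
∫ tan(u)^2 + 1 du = tan(u) + C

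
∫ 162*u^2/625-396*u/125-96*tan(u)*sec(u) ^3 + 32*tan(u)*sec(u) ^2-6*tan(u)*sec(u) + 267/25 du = 54*u^3/625 - 198*u^2/125 + 267*u/25 - 32*sec(u)^3 + 16*sec(u)^2 - 6*sec(u) + C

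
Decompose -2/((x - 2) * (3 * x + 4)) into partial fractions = 3/(5*(3*x + 4)) - 1/(5*(x - 2))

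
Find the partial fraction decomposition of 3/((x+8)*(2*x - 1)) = 6/(17*(2*x - 1)) - 3/(17*(x + 8))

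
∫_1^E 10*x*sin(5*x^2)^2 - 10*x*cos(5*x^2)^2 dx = sin(10)/2 - sin(10*exp(2))/2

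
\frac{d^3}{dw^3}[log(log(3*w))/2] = (2*log(w)^2 + 3*log(w) + 4*log(3)*log(w) + 2 + 2*log(3)^2 + 3*log(3))/(2*w^3*log(w)^3 + 6*w^3*log(3)*log(w)^2 + 6*w^3*log(3)^2*log(w) + 2*w^3*log(3)^3)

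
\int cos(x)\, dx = sin(x) + C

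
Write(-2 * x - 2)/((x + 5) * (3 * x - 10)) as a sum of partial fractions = -26/(25*(3*x - 10)) - 8/(25*(x + 5))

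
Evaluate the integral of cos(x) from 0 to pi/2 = 1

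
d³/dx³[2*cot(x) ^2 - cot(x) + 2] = -48*cot(x)^5 + 6*cot(x)^4 - 80*cot(x)^3 + 8*cot(x)^2 - 32*cot(x) + 2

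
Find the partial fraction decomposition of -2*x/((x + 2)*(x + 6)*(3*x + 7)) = -42/(11*(3*x + 7)) + 3/(11*(x + 6)) + 1/(x + 2)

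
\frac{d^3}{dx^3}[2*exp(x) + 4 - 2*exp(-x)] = (2*exp(2*x) + 2)*exp(-x)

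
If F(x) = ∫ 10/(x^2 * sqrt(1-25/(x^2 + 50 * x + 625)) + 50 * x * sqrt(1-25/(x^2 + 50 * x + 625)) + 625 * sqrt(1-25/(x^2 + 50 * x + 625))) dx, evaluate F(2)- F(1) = -2*acsc(27/5) + 2*acsc(26/5)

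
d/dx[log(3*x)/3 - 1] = 1/(3*x)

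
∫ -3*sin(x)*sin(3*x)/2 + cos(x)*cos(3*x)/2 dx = sin(x)*cos(3*x)/2 + C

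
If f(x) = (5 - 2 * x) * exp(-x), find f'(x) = (2*x - 7)*exp(-x)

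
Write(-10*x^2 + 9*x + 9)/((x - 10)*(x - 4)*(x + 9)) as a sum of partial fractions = -882/(247*(x + 9)) + 115/(78*(x - 4)) - 901/(114*(x - 10))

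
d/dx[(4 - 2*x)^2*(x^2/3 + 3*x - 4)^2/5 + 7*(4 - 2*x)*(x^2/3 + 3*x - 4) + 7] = 8*x^5/15 + 56*x^4/9 - 176*x^3/45 - 566*x^2/5 + 772*x/5 + 12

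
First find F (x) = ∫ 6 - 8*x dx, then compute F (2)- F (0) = -4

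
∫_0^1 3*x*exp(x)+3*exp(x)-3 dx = -3 + 3*E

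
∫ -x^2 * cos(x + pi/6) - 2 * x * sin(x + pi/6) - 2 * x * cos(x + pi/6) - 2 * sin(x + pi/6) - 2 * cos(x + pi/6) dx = (-x^2 - 2*x - 2)*sin(x + pi/6) + C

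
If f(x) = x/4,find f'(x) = 1/4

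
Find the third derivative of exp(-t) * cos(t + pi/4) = -2*sqrt(2)*exp(-t)*sin(t)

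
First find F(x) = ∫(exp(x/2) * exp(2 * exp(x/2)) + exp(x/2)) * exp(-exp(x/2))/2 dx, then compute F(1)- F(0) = -E - exp(-exp(1/2)) + exp(-1) + exp(exp(1/2))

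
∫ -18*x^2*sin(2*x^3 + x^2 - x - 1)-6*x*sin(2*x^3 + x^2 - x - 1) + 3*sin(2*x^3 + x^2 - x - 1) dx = 3*cos(2*x^3 + x^2 - x - 1) + C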